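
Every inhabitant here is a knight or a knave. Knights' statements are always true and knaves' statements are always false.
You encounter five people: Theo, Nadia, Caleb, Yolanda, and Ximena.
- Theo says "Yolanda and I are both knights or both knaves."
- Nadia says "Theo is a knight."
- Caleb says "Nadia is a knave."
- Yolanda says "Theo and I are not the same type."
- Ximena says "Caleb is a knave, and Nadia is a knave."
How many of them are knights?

2

The unique consistent assignment is Theo=knave, Nadia=knave, Caleb=knight, Yolanda=knight, Ximena=knave.
That has 2 knights.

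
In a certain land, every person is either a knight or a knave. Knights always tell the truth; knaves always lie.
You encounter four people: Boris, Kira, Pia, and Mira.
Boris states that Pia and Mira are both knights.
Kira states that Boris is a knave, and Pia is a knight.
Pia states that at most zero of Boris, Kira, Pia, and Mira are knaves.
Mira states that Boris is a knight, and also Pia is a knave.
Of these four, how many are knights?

0

The unique consistent assignment is Boris=knave, Kira=knave, Pia=knave, Mira=knave.
That has 0 knights.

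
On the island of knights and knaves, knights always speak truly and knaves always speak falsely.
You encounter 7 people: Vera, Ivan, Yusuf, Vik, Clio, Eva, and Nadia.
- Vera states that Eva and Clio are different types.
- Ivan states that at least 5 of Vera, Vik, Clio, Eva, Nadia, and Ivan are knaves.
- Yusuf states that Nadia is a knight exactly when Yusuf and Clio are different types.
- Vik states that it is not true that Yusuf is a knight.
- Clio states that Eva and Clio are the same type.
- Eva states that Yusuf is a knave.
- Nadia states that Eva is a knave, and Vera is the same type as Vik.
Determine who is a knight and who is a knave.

As a knave, Vera's statement "Eva and Clio are different types" should be False; it is.
As a knave, Ivan's statement "at least 5 of Vera, Vik, Clio, Eva, Nadia, and Ivan are knaves" should be False; it is.
Yusuf (knave): "Nadia is a knight exactly when Yusuf and Clio are different types" — False. ✓
Vik is a knight, so "it is not true that Yusuf is a knight" must be True — and it is.
As a knight, Clio's statement "Eva and Clio are the same type" should be True; it is.
Eva is a knight, so "Yusuf is a knave" must be True — and it is.
Nadia is a knave, and the claim "Eva is a knave, and Vera is the same type as Vik" is indeed False.

Vera is a knave, Ivan is a knave, Yusuf is a knave, Vik is a knight, Clio is a knight, Eva is a knight, and Nadia is a knave.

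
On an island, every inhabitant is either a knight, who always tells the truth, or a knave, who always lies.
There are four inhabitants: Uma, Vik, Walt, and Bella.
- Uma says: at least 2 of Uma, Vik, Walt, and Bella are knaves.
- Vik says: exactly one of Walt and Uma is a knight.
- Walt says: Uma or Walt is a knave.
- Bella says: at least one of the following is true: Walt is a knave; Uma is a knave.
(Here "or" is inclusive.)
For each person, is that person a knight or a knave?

Knights: Vik, Walt, and Bella. Knaves: Uma.

Uma (knave): "at least 2 of Uma, Vik, Walt, and Bella are knaves" — false. ✓
As a knight, Vik's statement "exactly one of Walt and Uma is a knight" should be true; it is.
Walt is a knight; "Uma or Walt is a knave" is true, as required.
Since Bella is a knight, "at least one of the following is true: Walt is a knave; Uma is a knave" needs to be true, which holds.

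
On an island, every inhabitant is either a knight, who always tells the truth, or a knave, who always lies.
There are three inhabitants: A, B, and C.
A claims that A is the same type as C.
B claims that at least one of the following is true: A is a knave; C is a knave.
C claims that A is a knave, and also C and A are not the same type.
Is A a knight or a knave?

A is a knave.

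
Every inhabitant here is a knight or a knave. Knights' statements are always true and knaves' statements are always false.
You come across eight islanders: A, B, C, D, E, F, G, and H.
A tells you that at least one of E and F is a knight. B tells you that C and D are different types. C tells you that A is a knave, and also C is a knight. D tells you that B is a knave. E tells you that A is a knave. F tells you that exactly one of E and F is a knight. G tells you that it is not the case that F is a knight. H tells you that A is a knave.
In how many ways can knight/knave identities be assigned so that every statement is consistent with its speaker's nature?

0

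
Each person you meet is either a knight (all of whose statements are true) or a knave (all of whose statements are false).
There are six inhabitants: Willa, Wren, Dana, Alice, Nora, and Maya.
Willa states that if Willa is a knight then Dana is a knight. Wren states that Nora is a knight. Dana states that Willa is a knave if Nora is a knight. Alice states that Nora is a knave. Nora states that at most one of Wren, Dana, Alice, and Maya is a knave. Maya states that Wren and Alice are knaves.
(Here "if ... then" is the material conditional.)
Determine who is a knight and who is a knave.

Willa is a knight, and the claim "if Willa is a knight then Dana is a knight" is indeed true.
Wren (knave): "Nora is a knight" — false. ✓
Dana is a knight; "Willa is a knave if Nora is a knight" is true, as required.
As a knight, Alice's statement "Nora is a knave" should be true; it is.
Nora is a knave; "at most one of Wren, Dana, Alice, and Maya is a knave" is false, as required.
Since Maya is a knave, "Wren and Alice are knaves" needs to be false, which holds.

Knights: Willa, Dana, and Alice. Knaves: Wren, Nora, and Maya.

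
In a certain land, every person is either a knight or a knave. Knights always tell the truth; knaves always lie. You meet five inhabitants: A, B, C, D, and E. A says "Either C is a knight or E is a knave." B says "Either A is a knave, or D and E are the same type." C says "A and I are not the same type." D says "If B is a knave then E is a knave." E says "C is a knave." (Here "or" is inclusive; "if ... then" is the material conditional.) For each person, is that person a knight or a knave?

A is a knave; "either C is a knight or E is a knave" is False, as required.
B is a knight, so "either A is a knave, or D and E are the same type" must be true — and it is.
C (knave): "A and I are not the same type" — False. ✓
D is a knight; "if B is a knave then E is a knave" is true, as required.
E is a knight, so "C is a knave" must be true — and it is.

A is a knave, B is a knight, C is a knave, D is a knight, and E is a knight.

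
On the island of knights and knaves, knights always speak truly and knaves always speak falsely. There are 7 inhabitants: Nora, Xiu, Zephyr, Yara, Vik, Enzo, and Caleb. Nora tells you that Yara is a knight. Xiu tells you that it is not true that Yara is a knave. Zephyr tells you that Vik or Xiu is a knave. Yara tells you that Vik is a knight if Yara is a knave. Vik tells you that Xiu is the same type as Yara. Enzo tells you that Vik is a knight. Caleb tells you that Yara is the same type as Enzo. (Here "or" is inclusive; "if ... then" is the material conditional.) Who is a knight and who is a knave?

Nora is a knight, Xiu is a knight, Zephyr is a knave, Yara is a knight, Vik is a knight, Enzo is a knight, and Caleb is a knight.

Since Nora is a knight, "Yara is a knight" needs to be True, which holds.
As a knight, Xiu's statement "it is not true that Yara is a knave" should be True; it is.
Zephyr is a knave, so "Vik or Xiu is a knave" must be false — and it is.
Since Yara is a knight, "Vik is a knight if Yara is a knave" needs to be True, which holds.
As a knight, Vik's statement "Xiu is the same type as Yara" should be True; it is.
As a knight, Enzo's statement "Vik is a knight" should be True; it is.
As a knight, Caleb's statement "Yara is the same type as Enzo" should be True; it is.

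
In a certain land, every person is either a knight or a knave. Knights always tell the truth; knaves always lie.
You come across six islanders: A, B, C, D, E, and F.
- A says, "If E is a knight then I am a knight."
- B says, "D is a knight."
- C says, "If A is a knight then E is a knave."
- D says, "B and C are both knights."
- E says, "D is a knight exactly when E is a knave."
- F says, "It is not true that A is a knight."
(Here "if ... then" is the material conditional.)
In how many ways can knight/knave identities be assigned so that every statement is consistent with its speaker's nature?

Consistent assignments:
  A=knight, B=knave, C=knight, D=knave, E=knave, F=knave
  A=knight, B=knave, C=knave, D=knave, E=knight, F=knave
  A=knave, B=knave, C=knight, D=knave, E=knight, F=knight

3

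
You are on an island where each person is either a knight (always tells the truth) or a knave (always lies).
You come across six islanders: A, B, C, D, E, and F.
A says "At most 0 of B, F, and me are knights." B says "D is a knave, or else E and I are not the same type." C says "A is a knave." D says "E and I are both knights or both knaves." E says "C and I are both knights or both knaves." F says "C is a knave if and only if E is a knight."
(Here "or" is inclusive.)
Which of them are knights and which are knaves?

A is a knave, B is a knight, C is a knight, D is a knave, E is a knight, and F is a knave.

Since A is a knave, "at most 0 of B, F, and me are knights" needs to be False, which holds.
B is a knight, so "D is a knave, or else E and I are not the same type" must be True — and it is.
C is a knight; "A is a knave" is True, as required.
Since D is a knave, "E and I are both knights or both knaves" needs to be False, which holds.
As a knight, E's statement "C and I are both knights or both knaves" should be True; it is.
As a knave, F's statement "C is a knave if and only if E is a knight" should be False; it is.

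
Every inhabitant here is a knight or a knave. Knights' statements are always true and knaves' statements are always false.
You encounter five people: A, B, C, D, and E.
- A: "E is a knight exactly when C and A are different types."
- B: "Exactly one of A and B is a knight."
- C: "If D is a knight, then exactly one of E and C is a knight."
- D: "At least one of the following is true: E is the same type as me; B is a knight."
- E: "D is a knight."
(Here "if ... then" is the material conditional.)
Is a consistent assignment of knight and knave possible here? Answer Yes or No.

Checking all 32 assignments, each has at least one speaker whose statement's truth value contradicts their type.

No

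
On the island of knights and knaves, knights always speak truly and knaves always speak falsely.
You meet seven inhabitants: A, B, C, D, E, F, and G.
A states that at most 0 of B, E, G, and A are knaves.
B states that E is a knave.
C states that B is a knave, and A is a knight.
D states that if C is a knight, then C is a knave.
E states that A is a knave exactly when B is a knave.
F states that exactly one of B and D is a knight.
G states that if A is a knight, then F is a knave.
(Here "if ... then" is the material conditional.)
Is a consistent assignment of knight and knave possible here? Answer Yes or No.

Yes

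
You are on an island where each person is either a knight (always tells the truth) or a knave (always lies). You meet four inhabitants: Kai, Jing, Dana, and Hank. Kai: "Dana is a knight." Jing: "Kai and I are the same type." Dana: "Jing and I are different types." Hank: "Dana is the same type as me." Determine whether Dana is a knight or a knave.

Consistent assignments: {Kai=knight, Jing=knave, Dana=knight, Hank=knight}; {Kai=knight, Jing=knave, Dana=knight, Hank=knave}
In every consistent assignment, Dana is a knight.

Dana is a knight.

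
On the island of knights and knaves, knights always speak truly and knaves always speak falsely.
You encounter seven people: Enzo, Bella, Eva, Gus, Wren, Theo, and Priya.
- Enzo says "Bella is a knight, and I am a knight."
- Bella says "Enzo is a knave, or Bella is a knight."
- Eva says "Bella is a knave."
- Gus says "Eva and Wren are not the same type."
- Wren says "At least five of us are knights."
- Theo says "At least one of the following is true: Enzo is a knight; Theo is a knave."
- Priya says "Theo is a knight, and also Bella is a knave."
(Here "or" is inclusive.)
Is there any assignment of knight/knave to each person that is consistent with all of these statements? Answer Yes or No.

One consistent assignment: Enzo=knight, Bella=knight, Eva=knave, Gus=knight, Wren=knight, Theo=knight, Priya=knave.

Yes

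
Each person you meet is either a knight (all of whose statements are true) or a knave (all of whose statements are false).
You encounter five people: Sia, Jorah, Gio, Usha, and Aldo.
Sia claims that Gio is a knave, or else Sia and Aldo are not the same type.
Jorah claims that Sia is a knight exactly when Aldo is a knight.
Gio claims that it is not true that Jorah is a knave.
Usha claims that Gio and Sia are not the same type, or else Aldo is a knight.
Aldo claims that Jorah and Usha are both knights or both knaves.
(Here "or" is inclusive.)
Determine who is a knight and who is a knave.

Sia is a knight, Jorah is a knave, Gio is a knave, Usha is a knight, and Aldo is a knave.

Suppose Sia is a knave. Then Sia's statement "Gio is a knave, or else Sia and Aldo are not the same type" would have to be false. Checking the 16 ways to assign the others, none is consistent with every speaker.
(For instance, with Jorah=knave, Gio=knave, Usha=knight, Aldo=knave, Sia's claim "Gio is a knave, or else Sia and Aldo are not the same type" comes out true where it would need to be false.)
So Sia must be a knight, making "Gio is a knave, or else Sia and Aldo are not the same type" true. Taking Sia=knight, Jorah=knave, Gio=knave, Usha=knight, Aldo=knave, each remaining statement checks out:
  Jorah (knave): "Sia is a knight exactly when Aldo is a knight" — false. ✓
  Gio (knave): "it is not true that Jorah is a knave" — false. ✓
  Usha (knight): "Gio and Sia are not the same type, or else Aldo is a knight" — true. ✓
  Aldo (knave): "Jorah and Usha are both knights or both knaves" — false. ✓
This is the unique consistent assignment.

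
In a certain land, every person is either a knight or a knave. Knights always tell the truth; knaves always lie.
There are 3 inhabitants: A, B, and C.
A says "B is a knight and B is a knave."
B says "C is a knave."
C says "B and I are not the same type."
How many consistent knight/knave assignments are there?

1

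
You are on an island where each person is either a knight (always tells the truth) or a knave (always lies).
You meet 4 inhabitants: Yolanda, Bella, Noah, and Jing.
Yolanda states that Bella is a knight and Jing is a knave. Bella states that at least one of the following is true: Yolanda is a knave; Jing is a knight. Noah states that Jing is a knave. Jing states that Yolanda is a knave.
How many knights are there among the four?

2

The unique consistent assignment is Yolanda=knave, Bella=knight, Noah=knave, Jing=knight.
That has 2 knights.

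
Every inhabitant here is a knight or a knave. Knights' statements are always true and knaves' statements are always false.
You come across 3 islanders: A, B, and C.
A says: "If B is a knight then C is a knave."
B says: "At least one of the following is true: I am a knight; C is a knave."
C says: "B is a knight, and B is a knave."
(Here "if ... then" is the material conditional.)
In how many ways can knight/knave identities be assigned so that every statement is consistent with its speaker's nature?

Consistent assignments:
  A=knight, B=knight, C=knave

1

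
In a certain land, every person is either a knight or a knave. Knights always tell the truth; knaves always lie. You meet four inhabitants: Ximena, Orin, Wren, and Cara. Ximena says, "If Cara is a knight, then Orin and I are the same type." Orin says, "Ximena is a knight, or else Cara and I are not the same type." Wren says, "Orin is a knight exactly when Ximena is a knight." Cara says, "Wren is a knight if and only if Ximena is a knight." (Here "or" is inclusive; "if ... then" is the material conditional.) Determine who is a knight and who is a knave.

Suppose Ximena is a knave. Then Ximena's statement "if Cara is a knight, then Orin and I are the same type" would have to be false. Checking the 8 ways to assign the others, none is consistent with every speaker.
(For instance, with Orin=knight, Wren=knight, Cara=knight, Orin's claim "Ximena is a knight, or else Cara and I are not the same type" comes out false where it would need to be true.)
So Ximena must be a knight, making "if Cara is a knight, then Orin and I are the same type" true. Taking Ximena=knight, Orin=knight, Wren=knight, Cara=knight, each remaining statement checks out:
  Orin (knight): "Ximena is a knight, or else Cara and I are not the same type" — true. ✓
  Wren (knight): "Orin is a knight exactly when Ximena is a knight" — true. ✓
  Cara (knight): "Wren is a knight if and only if Ximena is a knight" — true. ✓
This is the unique consistent assignment.

Ximena is a knight, Orin is a knight, Wren is a knight, and Cara is a knight.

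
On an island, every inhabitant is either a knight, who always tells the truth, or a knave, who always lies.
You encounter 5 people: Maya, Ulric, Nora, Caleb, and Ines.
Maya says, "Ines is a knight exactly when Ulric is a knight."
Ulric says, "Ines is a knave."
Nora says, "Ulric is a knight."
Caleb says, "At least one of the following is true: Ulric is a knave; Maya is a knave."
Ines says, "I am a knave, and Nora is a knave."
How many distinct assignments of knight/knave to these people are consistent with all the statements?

1

Consistent assignments:
  Maya=knave, Ulric=knight, Nora=knight, Caleb=knight, Ines=knave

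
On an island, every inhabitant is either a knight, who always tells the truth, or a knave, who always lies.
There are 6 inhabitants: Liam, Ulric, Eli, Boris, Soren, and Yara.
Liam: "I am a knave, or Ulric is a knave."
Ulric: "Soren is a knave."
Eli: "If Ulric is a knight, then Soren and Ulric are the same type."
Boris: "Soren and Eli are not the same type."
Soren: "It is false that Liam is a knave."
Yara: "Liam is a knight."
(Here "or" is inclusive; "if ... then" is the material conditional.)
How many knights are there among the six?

4

The unique consistent assignment is Liam=knight, Ulric=knave, Eli=knight, Boris=knave, Soren=knight, Yara=knight.
That has 4 knights.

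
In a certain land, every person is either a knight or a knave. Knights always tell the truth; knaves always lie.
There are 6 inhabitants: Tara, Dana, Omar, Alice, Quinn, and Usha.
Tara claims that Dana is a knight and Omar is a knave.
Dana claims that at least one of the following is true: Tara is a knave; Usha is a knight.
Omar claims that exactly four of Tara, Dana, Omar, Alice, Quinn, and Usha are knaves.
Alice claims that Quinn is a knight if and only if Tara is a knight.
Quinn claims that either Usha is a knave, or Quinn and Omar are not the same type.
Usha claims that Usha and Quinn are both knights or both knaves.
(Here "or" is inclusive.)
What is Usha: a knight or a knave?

Usha is a knight.

Consistent assignments: {Tara=knight, Dana=knight, Omar=knave, Alice=knight, Quinn=knight, Usha=knight}
In every consistent assignment, Usha is a knight.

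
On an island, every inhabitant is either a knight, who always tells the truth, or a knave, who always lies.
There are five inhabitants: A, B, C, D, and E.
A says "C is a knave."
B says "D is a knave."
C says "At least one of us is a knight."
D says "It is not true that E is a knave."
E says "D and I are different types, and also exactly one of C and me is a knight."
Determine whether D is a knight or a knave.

D is a knave.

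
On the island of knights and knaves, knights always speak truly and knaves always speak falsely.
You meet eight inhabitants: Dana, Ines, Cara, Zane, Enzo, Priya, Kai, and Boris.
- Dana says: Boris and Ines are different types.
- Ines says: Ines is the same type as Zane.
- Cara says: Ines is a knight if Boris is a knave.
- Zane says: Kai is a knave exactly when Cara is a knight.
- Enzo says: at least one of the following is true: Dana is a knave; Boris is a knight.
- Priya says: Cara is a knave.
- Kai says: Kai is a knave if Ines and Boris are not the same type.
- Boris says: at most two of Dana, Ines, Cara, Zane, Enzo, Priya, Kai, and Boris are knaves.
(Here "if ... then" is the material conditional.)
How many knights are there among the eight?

The unique consistent assignment is Dana=knave, Ines=knave, Cara=knave, Zane=knight, Enzo=knight, Priya=knight, Kai=knight, Boris=knave.
That has 4 knights.

4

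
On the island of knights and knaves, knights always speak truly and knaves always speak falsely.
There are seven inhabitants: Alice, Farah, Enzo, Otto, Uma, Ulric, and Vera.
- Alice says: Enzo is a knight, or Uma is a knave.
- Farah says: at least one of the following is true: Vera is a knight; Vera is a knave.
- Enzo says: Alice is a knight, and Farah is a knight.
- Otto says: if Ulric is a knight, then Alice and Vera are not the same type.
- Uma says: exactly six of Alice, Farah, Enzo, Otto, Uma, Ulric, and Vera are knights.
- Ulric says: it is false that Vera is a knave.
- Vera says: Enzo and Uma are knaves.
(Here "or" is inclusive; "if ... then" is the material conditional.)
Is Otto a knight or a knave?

Otto is a knight.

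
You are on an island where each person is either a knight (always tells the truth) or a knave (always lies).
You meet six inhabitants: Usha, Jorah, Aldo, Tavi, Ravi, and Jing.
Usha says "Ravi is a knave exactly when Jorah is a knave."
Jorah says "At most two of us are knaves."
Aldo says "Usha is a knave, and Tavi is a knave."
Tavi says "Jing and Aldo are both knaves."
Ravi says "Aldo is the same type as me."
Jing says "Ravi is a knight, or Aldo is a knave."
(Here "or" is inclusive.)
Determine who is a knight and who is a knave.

Knights: Aldo, Ravi, and Jing. Knaves: Usha, Jorah, and Tavi.

Usha is a knave, and the claim "Ravi is a knave exactly when Jorah is a knave" is indeed false.
Since Jorah is a knave, "at most two of us are knaves" needs to be false, which holds.
Aldo is a knight, and the claim "Usha is a knave, and Tavi is a knave" is indeed true.
Tavi is a knave, so "Jing and Aldo are both knaves" must be false — and it is.
Ravi is a knight; "Aldo is the same type as me" is true, as required.
Since Jing is a knight, "Ravi is a knight, or Aldo is a knave" needs to be true, which holds.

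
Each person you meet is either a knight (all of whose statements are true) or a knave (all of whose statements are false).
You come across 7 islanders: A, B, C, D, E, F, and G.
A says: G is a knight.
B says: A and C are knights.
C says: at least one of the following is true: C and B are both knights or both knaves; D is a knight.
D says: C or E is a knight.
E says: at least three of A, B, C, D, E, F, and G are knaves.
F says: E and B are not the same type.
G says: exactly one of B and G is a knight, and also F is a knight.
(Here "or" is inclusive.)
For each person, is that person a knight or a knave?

A is a knave, B is a knave, C is a knight, D is a knight, E is a knight, F is a knight, and G is a knave.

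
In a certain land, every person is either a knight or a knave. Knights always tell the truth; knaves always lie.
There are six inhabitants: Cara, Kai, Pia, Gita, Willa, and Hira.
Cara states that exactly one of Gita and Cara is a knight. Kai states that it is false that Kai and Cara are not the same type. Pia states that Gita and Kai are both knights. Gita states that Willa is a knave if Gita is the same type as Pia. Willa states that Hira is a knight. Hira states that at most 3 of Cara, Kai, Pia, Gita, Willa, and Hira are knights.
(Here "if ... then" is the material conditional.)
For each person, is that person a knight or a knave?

Knights: Cara, Willa, and Hira. Knaves: Kai, Pia, and Gita.

Since Cara is a knight, "exactly one of Gita and Cara is a knight" needs to be True, which holds.
Kai is a knave, so "it is false that Kai and Cara are not the same type" must be false — and it is.
Since Pia is a knave, "Gita and Kai are both knights" needs to be false, which holds.
Since Gita is a knave, "Willa is a knave if Gita is the same type as Pia" needs to be false, which holds.
Willa is a knight; "Hira is a knight" is True, as required.
Hira is a knight, so "at most 3 of Cara, Kai, Pia, Gita, Willa, and Hira are knights" must be True — and it is.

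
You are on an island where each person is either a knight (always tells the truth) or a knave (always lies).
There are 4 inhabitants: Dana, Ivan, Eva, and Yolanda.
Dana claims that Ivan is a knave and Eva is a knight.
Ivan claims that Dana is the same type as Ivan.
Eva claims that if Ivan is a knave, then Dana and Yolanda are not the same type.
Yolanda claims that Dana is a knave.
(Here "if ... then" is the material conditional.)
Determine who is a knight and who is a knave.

Since Dana is a knight, "Ivan is a knave and Eva is a knight" needs to be true, which holds.
Ivan is a knave, so "Dana is the same type as Ivan" must be False — and it is.
Eva is a knight; "if Ivan is a knave, then Dana and Yolanda are not the same type" is true, as required.
As a knave, Yolanda's statement "Dana is a knave" should be False; it is.

Knights: Dana and Eva. Knaves: Ivan and Yolanda.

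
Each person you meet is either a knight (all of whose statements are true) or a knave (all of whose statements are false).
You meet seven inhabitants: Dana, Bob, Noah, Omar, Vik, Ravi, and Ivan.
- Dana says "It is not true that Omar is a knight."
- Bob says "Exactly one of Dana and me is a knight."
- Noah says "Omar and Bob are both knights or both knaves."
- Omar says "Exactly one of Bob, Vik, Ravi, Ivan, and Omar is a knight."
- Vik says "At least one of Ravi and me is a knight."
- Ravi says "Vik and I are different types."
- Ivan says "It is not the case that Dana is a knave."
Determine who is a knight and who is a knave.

Dana is a knave, so "it is not true that Omar is a knight" must be False — and it is.
Since Bob is a knave, "exactly one of Dana and me is a knight" needs to be False, which holds.
Since Noah is a knave, "Omar and Bob are both knights or both knaves" needs to be False, which holds.
Omar is a knight, and the claim "exactly one of Bob, Vik, Ravi, Ivan, and Omar is a knight" is indeed true.
Vik (knave): "at least one of Ravi and me is a knight" — False. ✓
Ravi is a knave, and the claim "Vik and I are different types" is indeed False.
As a knave, Ivan's statement "it is not the case that Dana is a knave" should be False; it is.

Dana is a knave, Bob is a knave, Noah is a knave, Omar is a knight, Vik is a knave, Ravi is a knave, and Ivan is a knave.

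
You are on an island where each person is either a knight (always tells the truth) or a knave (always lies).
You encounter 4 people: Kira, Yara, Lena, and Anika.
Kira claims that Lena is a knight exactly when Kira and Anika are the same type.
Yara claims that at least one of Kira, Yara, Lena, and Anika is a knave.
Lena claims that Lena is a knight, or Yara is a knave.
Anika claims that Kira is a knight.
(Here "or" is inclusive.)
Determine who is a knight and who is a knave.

Kira is a knave, Yara is a knight, Lena is a knave, and Anika is a knave.

Kira is a knave, so "Lena is a knight exactly when Kira and Anika are the same type" must be False — and it is.
Yara is a knight, so "at least one of Kira, Yara, Lena, and Anika is a knave" must be True — and it is.
As a knave, Lena's statement "Lena is a knight, or Yara is a knave" should be False; it is.
Anika is a knave, so "Kira is a knight" must be False — and it is.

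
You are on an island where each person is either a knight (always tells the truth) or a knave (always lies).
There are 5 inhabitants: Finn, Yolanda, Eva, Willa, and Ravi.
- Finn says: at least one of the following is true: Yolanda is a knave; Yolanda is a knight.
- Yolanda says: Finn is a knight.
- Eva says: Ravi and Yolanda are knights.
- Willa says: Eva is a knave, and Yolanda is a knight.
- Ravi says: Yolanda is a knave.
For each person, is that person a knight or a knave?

Knights: Finn, Yolanda, and Willa. Knaves: Eva and Ravi.

Suppose Finn is a knave. Then Finn's statement "at least one of the following is true: Yolanda is a knave; Yolanda is a knight" would have to be false. Checking the 16 ways to assign the others, none is consistent with every speaker.
(For instance, with Yolanda=knight, Eva=knave, Willa=knight, Ravi=knave, Finn's claim "at least one of the following is true: Yolanda is a knave; Yolanda is a knight" comes out true where it would need to be false.)
So Finn must be a knight, making "at least one of the following is true: Yolanda is a knave; Yolanda is a knight" true. Taking Finn=knight, Yolanda=knight, Eva=knave, Willa=knight, Ravi=knave, each remaining statement checks out:
  Yolanda (knight): "Finn is a knight" — true. ✓
  Eva (knave): "Ravi and Yolanda are knights" — false. ✓
  Willa (knight): "Eva is a knave, and Yolanda is a knight" — true. ✓
  Ravi (knave): "Yolanda is a knave" — false. ✓
This is the unique consistent assignment.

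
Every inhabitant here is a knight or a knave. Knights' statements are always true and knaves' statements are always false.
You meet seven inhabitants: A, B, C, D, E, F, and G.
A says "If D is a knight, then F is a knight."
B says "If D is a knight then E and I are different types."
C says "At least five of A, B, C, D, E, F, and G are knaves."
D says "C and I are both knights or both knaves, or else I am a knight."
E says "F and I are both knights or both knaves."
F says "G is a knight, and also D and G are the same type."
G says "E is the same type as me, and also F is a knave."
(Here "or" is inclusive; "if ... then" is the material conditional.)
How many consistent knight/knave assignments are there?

0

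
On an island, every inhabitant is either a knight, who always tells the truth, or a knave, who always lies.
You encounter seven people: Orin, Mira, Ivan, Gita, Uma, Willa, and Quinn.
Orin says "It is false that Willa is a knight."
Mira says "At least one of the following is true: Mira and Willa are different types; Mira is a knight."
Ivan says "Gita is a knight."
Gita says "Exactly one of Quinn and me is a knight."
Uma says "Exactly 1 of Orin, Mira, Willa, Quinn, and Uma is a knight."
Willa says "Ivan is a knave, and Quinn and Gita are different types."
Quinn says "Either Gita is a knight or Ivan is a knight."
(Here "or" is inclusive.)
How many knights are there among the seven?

2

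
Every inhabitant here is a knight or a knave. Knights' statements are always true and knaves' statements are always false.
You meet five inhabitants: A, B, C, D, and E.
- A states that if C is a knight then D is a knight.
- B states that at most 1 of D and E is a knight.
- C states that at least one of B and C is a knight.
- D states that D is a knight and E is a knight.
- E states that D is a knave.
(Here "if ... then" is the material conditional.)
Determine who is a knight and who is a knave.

A is a knave, and the claim "if C is a knight then D is a knight" is indeed false.
As a knight, B's statement "at most 1 of D and E is a knight" should be True; it is.
C is a knight; "at least one of B and C is a knight" is True, as required.
D (knave): "D is a knight and E is a knight" — false. ✓
E is a knight; "D is a knave" is True, as required.

A is a knave, B is a knight, C is a knight, D is a knave, and E is a knight.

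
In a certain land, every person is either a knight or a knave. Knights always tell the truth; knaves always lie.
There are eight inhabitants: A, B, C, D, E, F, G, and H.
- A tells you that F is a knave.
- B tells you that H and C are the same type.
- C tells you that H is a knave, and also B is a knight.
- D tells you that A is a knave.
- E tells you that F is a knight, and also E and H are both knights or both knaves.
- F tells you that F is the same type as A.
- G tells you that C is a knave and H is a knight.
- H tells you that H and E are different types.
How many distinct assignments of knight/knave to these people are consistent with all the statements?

Consistent assignments:
  A=knight, B=knave, C=knave, D=knave, E=knave, F=knave, G=knight, H=knight

1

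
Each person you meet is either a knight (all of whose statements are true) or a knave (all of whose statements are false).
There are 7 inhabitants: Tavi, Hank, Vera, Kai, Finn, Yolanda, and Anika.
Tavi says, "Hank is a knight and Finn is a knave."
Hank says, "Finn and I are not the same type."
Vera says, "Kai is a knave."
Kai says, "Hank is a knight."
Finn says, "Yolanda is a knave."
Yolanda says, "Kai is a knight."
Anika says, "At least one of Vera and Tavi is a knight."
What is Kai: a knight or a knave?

Kai is a knight.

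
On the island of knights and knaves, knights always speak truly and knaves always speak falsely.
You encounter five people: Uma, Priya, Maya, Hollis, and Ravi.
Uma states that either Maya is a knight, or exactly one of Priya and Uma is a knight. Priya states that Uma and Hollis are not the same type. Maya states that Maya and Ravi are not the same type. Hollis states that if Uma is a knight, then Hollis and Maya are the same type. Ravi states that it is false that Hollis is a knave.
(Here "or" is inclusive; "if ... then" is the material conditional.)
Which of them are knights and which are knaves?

As a knight, Uma's statement "either Maya is a knight, or exactly one of Priya and Uma is a knight" should be true; it is.
Priya (knight): "Uma and Hollis are not the same type" — true. ✓
Maya is a knight, so "Maya and Ravi are not the same type" must be true — and it is.
Hollis (knave): "if Uma is a knight, then Hollis and Maya are the same type" — false. ✓
As a knave, Ravi's statement "it is false that Hollis is a knave" should be false; it is.

Uma is a knight, Priya is a knight, Maya is a knight, Hollis is a knave, and Ravi is a knave.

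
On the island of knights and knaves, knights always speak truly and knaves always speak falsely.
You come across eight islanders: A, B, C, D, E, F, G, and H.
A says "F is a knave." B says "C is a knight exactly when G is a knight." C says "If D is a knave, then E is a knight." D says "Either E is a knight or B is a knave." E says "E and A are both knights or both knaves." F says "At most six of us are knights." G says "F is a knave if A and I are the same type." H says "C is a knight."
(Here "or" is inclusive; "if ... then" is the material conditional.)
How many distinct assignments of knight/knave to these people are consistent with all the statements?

Consistent assignments:
  A=knight, B=knight, C=knight, D=knight, E=knight, F=knave, G=knight, H=knight

1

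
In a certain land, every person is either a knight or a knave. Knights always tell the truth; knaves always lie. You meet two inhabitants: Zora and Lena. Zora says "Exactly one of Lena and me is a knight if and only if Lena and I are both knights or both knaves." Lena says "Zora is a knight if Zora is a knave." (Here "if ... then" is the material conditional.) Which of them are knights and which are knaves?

Zora is a knave and Lena is a knave.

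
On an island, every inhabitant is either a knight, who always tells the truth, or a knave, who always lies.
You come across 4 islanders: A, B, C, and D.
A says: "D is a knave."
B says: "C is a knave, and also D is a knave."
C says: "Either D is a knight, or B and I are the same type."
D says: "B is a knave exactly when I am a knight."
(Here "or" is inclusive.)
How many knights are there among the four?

2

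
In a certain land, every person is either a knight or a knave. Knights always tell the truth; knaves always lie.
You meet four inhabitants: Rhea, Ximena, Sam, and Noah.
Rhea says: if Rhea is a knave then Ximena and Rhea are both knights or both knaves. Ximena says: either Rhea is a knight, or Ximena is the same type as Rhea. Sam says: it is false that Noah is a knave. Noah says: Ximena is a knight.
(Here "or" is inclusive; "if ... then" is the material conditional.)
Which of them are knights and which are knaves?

Rhea is a knight, Ximena is a knight, Sam is a knight, and Noah is a knight.

Suppose Rhea is a knave. Then Rhea's statement "if Rhea is a knave then Ximena and Rhea are both knights or both knaves" would have to be false. Checking the 8 ways to assign the others, none is consistent with every speaker.
(For instance, with Ximena=knight, Sam=knight, Noah=knight, Ximena's claim "either Rhea is a knight, or Ximena is the same type as Rhea" comes out false where it would need to be true.)
So Rhea must be a knight, making "if Rhea is a knave then Ximena and Rhea are both knights or both knaves" true. Taking Rhea=knight, Ximena=knight, Sam=knight, Noah=knight, each remaining statement checks out:
  Ximena (knight): "either Rhea is a knight, or Ximena is the same type as Rhea" — true. ✓
  Sam (knight): "it is false that Noah is a knave" — true. ✓
  Noah (knight): "Ximena is a knight" — true. ✓
This is the unique consistent assignment.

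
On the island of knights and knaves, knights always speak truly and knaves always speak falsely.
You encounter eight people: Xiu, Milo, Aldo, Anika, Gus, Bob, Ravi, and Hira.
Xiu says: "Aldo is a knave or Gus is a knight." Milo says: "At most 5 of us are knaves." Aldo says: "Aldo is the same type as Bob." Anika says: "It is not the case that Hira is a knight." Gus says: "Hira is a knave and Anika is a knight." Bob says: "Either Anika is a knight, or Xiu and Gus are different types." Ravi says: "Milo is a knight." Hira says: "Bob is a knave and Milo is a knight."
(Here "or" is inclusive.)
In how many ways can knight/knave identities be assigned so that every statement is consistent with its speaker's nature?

2

Consistent assignments:
  Xiu=knight, Milo=knight, Aldo=knight, Anika=knight, Gus=knight, Bob=knight, Ravi=knight, Hira=knave
  Xiu=knight, Milo=knight, Aldo=knave, Anika=knight, Gus=knight, Bob=knight, Ravi=knight, Hira=knave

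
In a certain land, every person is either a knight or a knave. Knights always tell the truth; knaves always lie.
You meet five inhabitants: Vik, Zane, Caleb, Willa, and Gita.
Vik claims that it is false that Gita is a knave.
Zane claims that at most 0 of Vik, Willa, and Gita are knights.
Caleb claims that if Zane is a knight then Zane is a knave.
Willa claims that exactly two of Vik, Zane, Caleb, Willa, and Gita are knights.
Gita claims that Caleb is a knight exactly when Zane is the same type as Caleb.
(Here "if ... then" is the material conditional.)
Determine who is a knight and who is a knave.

Suppose Vik is a knight. Then Vik's statement "it is false that Gita is a knave" would have to be true. Checking the 16 ways to assign the others, none is consistent with every speaker.
(For instance, with Zane=knave, Caleb=knight, Willa=knight, Gita=knave, Vik's claim "it is false that Gita is a knave" comes out false where it would need to be true.)
So Vik must be a knave, making "it is false that Gita is a knave" false. Taking Vik=knave, Zane=knave, Caleb=knight, Willa=knight, Gita=knave, each remaining statement checks out:
  Zane (knave): "at most 0 of Vik, Willa, and Gita are knights" — false. ✓
  Caleb (knight): "if Zane is a knight then Zane is a knave" — true. ✓
  Willa (knight): "exactly two of Vik, Zane, Caleb, Willa, and Gita are knights" — true. ✓
  Gita (knave): "Caleb is a knight exactly when Zane is the same type as Caleb" — false. ✓
This is the unique consistent assignment.

Vik is a knave, Zane is a knave, Caleb is a knight, Willa is a knight, and Gita is a knave.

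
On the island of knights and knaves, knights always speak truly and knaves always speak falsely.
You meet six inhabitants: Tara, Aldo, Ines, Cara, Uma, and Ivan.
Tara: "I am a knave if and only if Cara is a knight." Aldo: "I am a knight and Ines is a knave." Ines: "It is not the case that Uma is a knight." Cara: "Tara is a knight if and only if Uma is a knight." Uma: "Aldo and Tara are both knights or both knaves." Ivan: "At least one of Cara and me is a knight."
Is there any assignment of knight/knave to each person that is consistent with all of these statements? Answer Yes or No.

One consistent assignment: Tara=knight, Aldo=knave, Ines=knight, Cara=knave, Uma=knave, Ivan=knight.

Yes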